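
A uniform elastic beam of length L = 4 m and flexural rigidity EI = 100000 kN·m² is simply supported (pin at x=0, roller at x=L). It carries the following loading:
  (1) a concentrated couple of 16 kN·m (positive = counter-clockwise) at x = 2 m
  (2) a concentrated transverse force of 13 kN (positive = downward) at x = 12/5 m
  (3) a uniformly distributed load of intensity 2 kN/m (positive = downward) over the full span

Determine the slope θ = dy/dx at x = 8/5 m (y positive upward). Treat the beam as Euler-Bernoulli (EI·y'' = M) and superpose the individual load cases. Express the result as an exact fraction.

Load 1 — applied couple M₀=16 kN·m at a=2 m (b=L-a=2):
  θ_1 = (M₀x²/(2L)+C₁)/EI  [x≤a] with C₁=M₀(3b²-L²)/(6L)=-8/3 = (16·(8/5)²/(2·4)+(-8/3))/100000 = 23/937500 rad
Load 2 — point force P=13 kN at a=12/5 m (b=L-a=8/5):
  θ_2 = -Pb(L²-b²-3x²)/(6LEI)  [x≤a] = -13·(8/5)·(4²-(8/5)²-3·(8/5)²)/(6·4·100000) = -39/781250 rad
Load 3 — uniform load w=2 kN/m over full span:
  θ_3 = -w(L³-6Lx²+4x³)/(24EI) = -2·(4³-6·4·(8/5)²+4·(8/5)³)/(24·100000) = -37/2343750 rad
Superposition: θ = Σ θ_i = -193/4687500 rad ≈ -0.000041 rad

θ(8/5) = -193/4687500 rad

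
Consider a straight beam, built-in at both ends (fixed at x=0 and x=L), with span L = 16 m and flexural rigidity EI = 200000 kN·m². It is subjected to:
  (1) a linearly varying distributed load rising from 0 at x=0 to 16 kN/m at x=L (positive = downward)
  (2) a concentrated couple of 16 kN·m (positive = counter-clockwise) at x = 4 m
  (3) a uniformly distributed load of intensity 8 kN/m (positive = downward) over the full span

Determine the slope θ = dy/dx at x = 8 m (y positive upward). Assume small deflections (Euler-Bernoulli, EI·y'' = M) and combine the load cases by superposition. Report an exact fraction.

θ(8) = -143/750000 rad

Load 1 — triangular load w₀=16 kN/m (0→w₀ over full span):
  θ_1 = -w₀(2x(L-x)(L-2x)(x+2L)+x²(L-x)²)/(120LEI) = -16·(2·8·(16-8)·(16-2·8)·(8+2·16)+8²·(16-8)²)/(120·16·200000) = -8/46875 rad
Load 2 — applied couple M₀=16 kN·m at a=4 m (b=L-a=12):
  θ_2 = (R_Ax²/2 - M_Ax - M₀(x-a))/EI  [x>a] with R_A=9/8, M_A=-3 = ((9/8)·8²/2 - (-3)·8 - 16·(8-4))/200000 = -1/50000 rad
Load 3 — uniform load w=8 kN/m over full span:
  θ_3 = -wx(L-x)(L-2x)/(12EI) = -8·8·(16-8)·(16-2·8)/(12·200000) = 0 rad
Superposition: θ = Σ θ_i = -143/750000 rad ≈ -0.000191 rad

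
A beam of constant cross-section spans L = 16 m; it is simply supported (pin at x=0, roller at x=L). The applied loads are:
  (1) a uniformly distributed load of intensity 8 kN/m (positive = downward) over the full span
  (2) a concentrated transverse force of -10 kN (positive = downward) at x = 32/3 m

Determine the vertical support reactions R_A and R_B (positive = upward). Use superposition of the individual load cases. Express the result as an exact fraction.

Load 1 — uniform load w=8 kN/m over full span:
  R_A = wL/2 = 8·16/2 = 64 kN
  R_B = wL/2 = 8·16/2 = 64 kN
Load 2 — point force P=-10 kN at a=32/3 m (b=L-a=16/3):
  R_A = Pb/L = (-10)·(16/3)/16 = -10/3 kN
  R_B = Pa/L = (-10)·(32/3)/16 = -20/3 kN
Superposition: R_A = 182/3 kN, R_B = 172/3 kN

R_A = 182/3 kN, R_B = 172/3 kN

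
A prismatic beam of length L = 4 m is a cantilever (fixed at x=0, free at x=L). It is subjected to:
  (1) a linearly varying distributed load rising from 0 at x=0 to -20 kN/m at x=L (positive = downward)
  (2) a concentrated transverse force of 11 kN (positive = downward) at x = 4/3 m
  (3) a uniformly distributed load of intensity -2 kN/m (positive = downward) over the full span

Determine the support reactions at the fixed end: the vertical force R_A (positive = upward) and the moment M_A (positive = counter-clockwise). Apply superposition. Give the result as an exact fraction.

R_A = -37 kN, M_A = -108 kN·m

Load 1 — triangular load w₀=-20 kN/m (0→w₀ over full span):
  R_A = w₀L/2 = (-20)·4/2 = -40 kN
  M_A = w₀L²/3 = (-20)·4²/3 = -320/3 kN·m
Load 2 — point force P=11 kN at a=4/3 m (b=L-a=8/3):
  R_A = P = 11 kN
  M_A = Pa = 11·(4/3) = 44/3 kN·m
Load 3 — uniform load w=-2 kN/m over full span:
  R_A = wL = (-2)·4 = -8 kN
  M_A = wL²/2 = (-2)·4²/2 = -16 kN·m
Superposition: R_A = -37 kN, M_A = -108 kN·m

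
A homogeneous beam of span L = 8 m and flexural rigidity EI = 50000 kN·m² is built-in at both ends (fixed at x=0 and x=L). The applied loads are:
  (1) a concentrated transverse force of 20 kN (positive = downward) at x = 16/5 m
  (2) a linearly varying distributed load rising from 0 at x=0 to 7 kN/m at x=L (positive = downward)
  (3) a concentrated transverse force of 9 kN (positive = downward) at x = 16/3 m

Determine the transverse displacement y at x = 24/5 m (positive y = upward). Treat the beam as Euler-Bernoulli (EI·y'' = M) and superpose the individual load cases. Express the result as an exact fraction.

y(24/5) = -276592/146484375 m

Load 1 — point force P=20 kN at a=16/5 m (b=L-a=24/5):
  y_1 = -Pa²(L-x)²(3bL-(3b+a)(L-x))/(6L³EI)  [x>a] = -20·(16/5)²·(8-(24/5))²·(3·(24/5)·8-(3·(24/5)+(16/5))·(8-(24/5)))/(6·8³·50000) = -23552/29296875 m
Load 2 — triangular load w₀=7 kN/m (0→w₀ over full span):
  y_2 = -w₀x²(L-x)²(x+2L)/(120LEI) = -7·(24/5)²·(8-(24/5))²·((24/5)+2·8)/(120·8·50000) = -34944/48828125 m
Load 3 — point force P=9 kN at a=16/3 m (b=L-a=8/3):
  y_3 = -Pb²x²(3aL-(3a+b)x)/(6L³EI)  [x≤a] = -9·(8/3)²·(24/5)²·(3·(16/3)·8-(3·(16/3)+(8/3))·(24/5))/(6·8³·50000) = -144/390625 m
Superposition: y = Σ y_i = -276592/146484375 m ≈ -0.001888 m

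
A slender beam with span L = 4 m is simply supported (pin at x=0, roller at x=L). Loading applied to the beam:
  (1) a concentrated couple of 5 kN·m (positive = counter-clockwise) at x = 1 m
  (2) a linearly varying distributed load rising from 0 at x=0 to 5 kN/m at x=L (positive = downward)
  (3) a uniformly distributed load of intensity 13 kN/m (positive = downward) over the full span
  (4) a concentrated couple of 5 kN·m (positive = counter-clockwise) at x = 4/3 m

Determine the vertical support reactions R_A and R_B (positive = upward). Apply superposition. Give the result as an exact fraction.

Load 1 — applied couple M₀=5 kN·m at a=1 m (b=L-a=3):
  R_A = M₀/L = 5/4 kN
  R_B = -M₀/L = -5/4 kN
Load 2 — triangular load w₀=5 kN/m (0→w₀ over full span):
  R_A = w₀L/6 = 5·4/6 = 10/3 kN
  R_B = w₀L/3 = 5·4/3 = 20/3 kN
Load 3 — uniform load w=13 kN/m over full span:
  R_A = wL/2 = 13·4/2 = 26 kN
  R_B = wL/2 = 13·4/2 = 26 kN
Load 4 — applied couple M₀=5 kN·m at a=4/3 m (b=L-a=8/3):
  R_A = M₀/L = 5/4 kN
  R_B = -M₀/L = -5/4 kN
Superposition: R_A = 191/6 kN, R_B = 181/6 kN

R_A = 191/6 kN, R_B = 181/6 kN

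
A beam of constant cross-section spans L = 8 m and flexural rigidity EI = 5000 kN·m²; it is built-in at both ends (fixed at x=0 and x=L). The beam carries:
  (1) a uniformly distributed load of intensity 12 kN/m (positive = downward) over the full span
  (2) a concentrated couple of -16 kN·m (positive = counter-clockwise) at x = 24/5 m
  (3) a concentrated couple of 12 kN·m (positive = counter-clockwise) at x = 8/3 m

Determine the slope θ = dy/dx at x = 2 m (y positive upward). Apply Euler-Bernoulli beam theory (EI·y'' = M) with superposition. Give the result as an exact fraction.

Load 1 — uniform load w=12 kN/m over full span:
  θ_1 = -wx(L-x)(L-2x)/(12EI) = -12·2·(8-2)·(8-2·2)/(12·5000) = -6/625 rad
Load 2 — applied couple M₀=-16 kN·m at a=24/5 m (b=L-a=16/5):
  θ_2 = (R_Ax²/2 - M_Ax)/EI  [x≤a] with R_A=-72/25, M_A=-128/25 = ((-72/25)·2²/2 - (-128/25)·2)/5000 = 14/15625 rad
Load 3 — applied couple M₀=12 kN·m at a=8/3 m (b=L-a=16/3):
  θ_3 = (R_Ax²/2 - M_Ax)/EI  [x≤a] with R_A=2, M_A=0 = (2·2²/2 - 0·2)/5000 = 1/1250 rad
Superposition: θ = Σ θ_i = -247/31250 rad ≈ -0.007904 rad

θ(2) = -247/31250 rad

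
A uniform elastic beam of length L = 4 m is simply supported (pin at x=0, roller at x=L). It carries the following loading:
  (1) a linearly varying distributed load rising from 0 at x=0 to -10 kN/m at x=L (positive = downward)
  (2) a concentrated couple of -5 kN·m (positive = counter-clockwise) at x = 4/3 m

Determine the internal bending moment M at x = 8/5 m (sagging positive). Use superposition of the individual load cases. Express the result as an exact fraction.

M(8/5) = -149/25 kN·m

Load 1 — triangular load w₀=-10 kN/m (0→w₀ over full span):
  M_1 = w₀Lx/6 - w₀x³/(6L) = (-10)·4·(8/5)/6 - (-10)·(8/5)³/(6·4) = -224/25 kN·m
Load 2 — applied couple M₀=-5 kN·m at a=4/3 m (b=L-a=8/3):
  M_2 = M₀x/L - M₀  [x>a] = (-5)·(8/5)/4 - (-5) = 3 kN·m
Superposition: M = Σ M_i = -149/25 kN·m ≈ -5.960000 kN·m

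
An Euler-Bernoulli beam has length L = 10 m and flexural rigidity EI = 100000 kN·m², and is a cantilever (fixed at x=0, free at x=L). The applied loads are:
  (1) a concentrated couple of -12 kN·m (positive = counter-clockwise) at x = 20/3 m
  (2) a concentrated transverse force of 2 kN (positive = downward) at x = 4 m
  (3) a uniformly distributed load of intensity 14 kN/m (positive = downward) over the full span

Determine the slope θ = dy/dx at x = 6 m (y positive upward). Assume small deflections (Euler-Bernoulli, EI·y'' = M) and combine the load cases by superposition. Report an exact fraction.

θ(6) = -71/3125 rad

Load 1 — applied couple M₀=-12 kN·m at a=20/3 m (b=L-a=10/3):
  θ_1 = M₀x/EI  [x≤a] = (-12)·6/100000 = -9/12500 rad
Load 2 — point force P=2 kN at a=4 m (b=L-a=6):
  θ_2 = -Pa²/(2EI)  [x>a] = -2·4²/(2·100000) = -1/6250 rad
Load 3 — uniform load w=14 kN/m over full span:
  θ_3 = -wx(x²-3Lx+3L²)/(6EI) = -14·6·(6²-3·10·6+3·10²)/(6·100000) = -273/12500 rad
Superposition: θ = Σ θ_i = -71/3125 rad ≈ -0.022720 rad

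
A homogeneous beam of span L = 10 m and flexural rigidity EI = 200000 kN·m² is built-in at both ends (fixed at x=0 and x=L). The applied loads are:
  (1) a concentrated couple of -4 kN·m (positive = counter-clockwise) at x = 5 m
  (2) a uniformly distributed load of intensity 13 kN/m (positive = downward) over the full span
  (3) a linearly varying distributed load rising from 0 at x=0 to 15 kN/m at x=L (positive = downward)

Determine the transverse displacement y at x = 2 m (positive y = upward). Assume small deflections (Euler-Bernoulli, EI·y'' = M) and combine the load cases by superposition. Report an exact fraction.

y(2) = -1559/1500000 m

Load 1 — applied couple M₀=-4 kN·m at a=5 m (b=L-a=5):
  y_1 = (R_Ax³/6 - M_Ax²/2)/EI  [x≤a] with R_A=-3/5, M_A=-1 = ((-3/5)·2³/6 - (-1)·2²/2)/200000 = 3/500000 m
Load 2 — uniform load w=13 kN/m over full span:
  y_2 = -wx²(L-x)²/(24EI) = -13·2²·(10-2)²/(24·200000) = -13/18750 m
Load 3 — triangular load w₀=15 kN/m (0→w₀ over full span):
  y_3 = -w₀x²(L-x)²(x+2L)/(120LEI) = -15·2²·(10-2)²·(2+2·10)/(120·10·200000) = -11/31250 m
Superposition: y = Σ y_i = -1559/1500000 m ≈ -0.001039 m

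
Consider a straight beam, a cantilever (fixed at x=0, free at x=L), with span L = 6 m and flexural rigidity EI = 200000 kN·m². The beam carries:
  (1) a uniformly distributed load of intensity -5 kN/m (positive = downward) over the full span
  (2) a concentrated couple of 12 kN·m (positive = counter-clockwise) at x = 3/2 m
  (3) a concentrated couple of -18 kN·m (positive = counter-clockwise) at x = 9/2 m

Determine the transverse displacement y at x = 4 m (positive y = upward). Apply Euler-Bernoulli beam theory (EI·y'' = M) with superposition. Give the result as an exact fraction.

y(4) = 2207/1200000 m

Load 1 — uniform load w=-5 kN/m over full span:
  y_1 = -wx²(x²-4Lx+6L²)/(24EI) = -(-5)·4²·(4²-4·6·4+6·6²)/(24·200000) = 17/7500 m
Load 2 — applied couple M₀=12 kN·m at a=3/2 m (b=L-a=9/2):
  y_2 = M₀a(2x-a)/(2EI)  [x>a] = 12·(3/2)·(2·4-(3/2))/(2·200000) = 117/400000 m
Load 3 — applied couple M₀=-18 kN·m at a=9/2 m (b=L-a=3/2):
  y_3 = M₀x²/(2EI)  [x≤a] = (-18)·4²/(2·200000) = -9/12500 m
Superposition: y = Σ y_i = 2207/1200000 m ≈ 0.001839 m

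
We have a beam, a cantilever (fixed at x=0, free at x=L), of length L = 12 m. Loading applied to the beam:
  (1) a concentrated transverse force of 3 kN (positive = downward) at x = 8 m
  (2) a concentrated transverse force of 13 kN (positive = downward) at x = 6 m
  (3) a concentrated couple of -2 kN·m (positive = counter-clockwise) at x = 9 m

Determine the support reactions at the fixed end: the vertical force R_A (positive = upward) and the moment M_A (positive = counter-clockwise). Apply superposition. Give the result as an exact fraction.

R_A = 16 kN, M_A = 104 kN·m

Load 1 — point force P=3 kN at a=8 m (b=L-a=4):
  R_A = P = 3 kN
  M_A = Pa = 3·8 = 24 kN·m
Load 2 — point force P=13 kN at a=6 m (b=L-a=6):
  R_A = P = 13 kN
  M_A = Pa = 13·6 = 78 kN·m
Load 3 — applied couple M₀=-2 kN·m at a=9 m (b=L-a=3):
  R_A = 0 kN
  M_A = -M₀ = -(-2) = 2 kN·m
Superposition: R_A = 16 kN, M_A = 104 kN·m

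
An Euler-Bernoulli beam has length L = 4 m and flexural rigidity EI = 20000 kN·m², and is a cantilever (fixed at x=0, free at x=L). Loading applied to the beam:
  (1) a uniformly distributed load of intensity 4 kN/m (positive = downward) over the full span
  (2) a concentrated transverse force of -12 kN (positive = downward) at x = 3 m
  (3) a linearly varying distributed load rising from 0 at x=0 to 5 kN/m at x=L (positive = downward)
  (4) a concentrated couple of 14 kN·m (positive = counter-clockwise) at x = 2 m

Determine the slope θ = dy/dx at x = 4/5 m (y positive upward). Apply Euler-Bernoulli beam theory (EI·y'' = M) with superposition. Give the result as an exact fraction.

θ(4/5) = -11/78125 rad

Load 1 — uniform load w=4 kN/m over full span:
  θ_1 = -wx(x²-3Lx+3L²)/(6EI) = -4·(4/5)·((4/5)²-3·4·(4/5)+3·4²)/(6·20000) = -244/234375 rad
Load 2 — point force P=-12 kN at a=3 m (b=L-a=1):
  θ_2 = -Px(2a-x)/(2EI)  [x≤a] = -(-12)·(4/5)·(2·3-(4/5))/(2·20000) = 39/31250 rad
Load 3 — triangular load w₀=5 kN/m (0→w₀ over full span):
  θ_3 = (w₀Lx²/4-w₀L²x/3-w₀x⁴/(24L))/EI = (5·4·(4/5)²/4-5·4²·(4/5)/3-5·(4/5)⁴/(24·4))/20000 = -851/937500 rad
Load 4 — applied couple M₀=14 kN·m at a=2 m (b=L-a=2):
  θ_4 = M₀x/EI  [x≤a] = 14·(4/5)/20000 = 7/12500 rad
Superposition: θ = Σ θ_i = -11/78125 rad ≈ -0.000141 rad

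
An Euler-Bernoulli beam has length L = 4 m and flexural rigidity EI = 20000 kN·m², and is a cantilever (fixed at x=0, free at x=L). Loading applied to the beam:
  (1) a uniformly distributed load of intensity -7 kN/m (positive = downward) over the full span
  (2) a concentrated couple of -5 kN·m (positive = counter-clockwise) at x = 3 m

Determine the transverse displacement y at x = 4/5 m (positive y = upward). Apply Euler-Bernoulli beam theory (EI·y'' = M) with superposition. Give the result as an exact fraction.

Load 1 — uniform load w=-7 kN/m over full span:
  y_1 = -wx²(x²-4Lx+6L²)/(24EI) = -(-7)·(4/5)²·((4/5)²-4·4·(4/5)+6·4²)/(24·20000) = 917/1171875 m
Load 2 — applied couple M₀=-5 kN·m at a=3 m (b=L-a=1):
  y_2 = M₀x²/(2EI)  [x≤a] = (-5)·(4/5)²/(2·20000) = -1/12500 m
Superposition: y = Σ y_i = 3293/4687500 m ≈ 0.000703 m

y(4/5) = 3293/4687500 m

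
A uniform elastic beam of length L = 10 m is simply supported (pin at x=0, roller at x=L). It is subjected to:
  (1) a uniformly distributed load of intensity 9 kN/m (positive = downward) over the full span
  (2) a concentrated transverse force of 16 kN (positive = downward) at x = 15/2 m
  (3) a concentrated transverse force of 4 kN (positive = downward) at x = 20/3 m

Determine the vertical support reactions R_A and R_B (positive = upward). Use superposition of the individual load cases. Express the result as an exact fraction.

Load 1 — uniform load w=9 kN/m over full span:
  R_A = wL/2 = 9·10/2 = 45 kN
  R_B = wL/2 = 9·10/2 = 45 kN
Load 2 — point force P=16 kN at a=15/2 m (b=L-a=5/2):
  R_A = Pb/L = 16·(5/2)/10 = 4 kN
  R_B = Pa/L = 16·(15/2)/10 = 12 kN
Load 3 — point force P=4 kN at a=20/3 m (b=L-a=10/3):
  R_A = Pb/L = 4·(10/3)/10 = 4/3 kN
  R_B = Pa/L = 4·(20/3)/10 = 8/3 kN
Superposition: R_A = 151/3 kN, R_B = 179/3 kN

R_A = 151/3 kN, R_B = 179/3 kN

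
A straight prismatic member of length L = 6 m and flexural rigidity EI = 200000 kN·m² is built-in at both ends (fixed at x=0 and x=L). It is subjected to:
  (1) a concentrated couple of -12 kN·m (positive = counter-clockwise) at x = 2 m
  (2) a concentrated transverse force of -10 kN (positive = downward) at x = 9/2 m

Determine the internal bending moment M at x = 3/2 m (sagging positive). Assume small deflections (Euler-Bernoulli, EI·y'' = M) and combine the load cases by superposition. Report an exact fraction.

M(3/2) = -113/32 kN·m

Load 1 — applied couple M₀=-12 kN·m at a=2 m (b=L-a=4):
  M_1 = R_Ax - M_A  [x≤a] with R_A=-8/3, M_A=0 = (-8/3)·(3/2) - 0 = -4 kN·m
Load 2 — point force P=-10 kN at a=9/2 m (b=L-a=3/2):
  M_2 = Pb²(3a+b)x/L³ - Pab²/L²  [x≤a] = (-10)·(3/2)²·(3·(9/2)+(3/2))·(3/2)/6³ - (-10)·(9/2)·(3/2)²/6² = 15/32 kN·m
Superposition: M = Σ M_i = -113/32 kN·m ≈ -3.531250 kN·m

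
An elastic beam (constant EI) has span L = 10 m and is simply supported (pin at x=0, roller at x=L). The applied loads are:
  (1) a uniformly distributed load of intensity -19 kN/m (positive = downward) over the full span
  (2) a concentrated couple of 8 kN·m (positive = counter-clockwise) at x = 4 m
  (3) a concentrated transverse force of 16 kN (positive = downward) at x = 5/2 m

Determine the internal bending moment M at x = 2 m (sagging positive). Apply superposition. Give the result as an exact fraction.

M(2) = -632/5 kN·m

Load 1 — uniform load w=-19 kN/m over full span:
  M_1 = wx(L-x)/2 = (-19)·2·(10-2)/2 = -152 kN·m
Load 2 — applied couple M₀=8 kN·m at a=4 m (b=L-a=6):
  M_2 = M₀x/L  [x≤a] = 8·2/10 = 8/5 kN·m
Load 3 — point force P=16 kN at a=5/2 m (b=L-a=15/2):
  M_3 = Pbx/L  [x≤a] = 16·(15/2)·2/10 = 24 kN·m
Superposition: M = Σ M_i = -632/5 kN·m ≈ -126.400000 kN·m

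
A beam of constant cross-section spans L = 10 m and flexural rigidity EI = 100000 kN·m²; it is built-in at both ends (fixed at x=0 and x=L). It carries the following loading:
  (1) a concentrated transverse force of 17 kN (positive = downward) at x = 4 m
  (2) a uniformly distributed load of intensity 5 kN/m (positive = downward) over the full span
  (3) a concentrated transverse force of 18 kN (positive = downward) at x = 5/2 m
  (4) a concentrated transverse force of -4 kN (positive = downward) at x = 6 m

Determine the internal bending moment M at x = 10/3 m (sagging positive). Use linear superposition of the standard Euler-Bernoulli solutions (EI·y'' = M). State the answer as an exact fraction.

Load 1 — point force P=17 kN at a=4 m (b=L-a=6):
  M_1 = Pb²(3a+b)x/L³ - Pab²/L²  [x≤a] = 17·6²·(3·4+6)·(10/3)/10³ - 17·4·6²/10² = 306/25 kN·m
Load 2 — uniform load w=5 kN/m over full span:
  M_2 = wLx/2 - wL²/12 - wx²/2 = 5·10·(10/3)/2 - 5·10²/12 - 5·(10/3)²/2 = 125/9 kN·m
Load 3 — point force P=18 kN at a=5/2 m (b=L-a=15/2):
  M_3 = Pa²(a+3b)(L-x)/L³ - Pa²b/L²  [x>a] = 18·(5/2)²·((5/2)+3·(15/2))·(10-(10/3))/10³ - 18·(5/2)²·(15/2)/10² = 165/16 kN·m
Load 4 — point force P=-4 kN at a=6 m (b=L-a=4):
  M_4 = Pb²(3a+b)x/L³ - Pab²/L²  [x≤a] = (-4)·4²·(3·6+4)·(10/3)/10³ - (-4)·6·4²/10² = -64/75 kN·m
Superposition: M = Σ M_i = 128117/3600 kN·m ≈ 35.588056 kN·m

M(10/3) = 128117/3600 kN·m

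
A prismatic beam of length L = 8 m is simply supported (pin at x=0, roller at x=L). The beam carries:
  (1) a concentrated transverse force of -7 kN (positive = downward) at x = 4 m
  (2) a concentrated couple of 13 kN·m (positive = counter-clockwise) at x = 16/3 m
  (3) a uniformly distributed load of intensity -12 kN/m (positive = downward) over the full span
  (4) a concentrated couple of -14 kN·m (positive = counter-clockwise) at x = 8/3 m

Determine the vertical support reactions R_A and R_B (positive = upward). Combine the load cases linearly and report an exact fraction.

Load 1 — point force P=-7 kN at a=4 m (b=L-a=4):
  R_A = Pb/L = (-7)·4/8 = -7/2 kN
  R_B = Pa/L = (-7)·4/8 = -7/2 kN
Load 2 — applied couple M₀=13 kN·m at a=16/3 m (b=L-a=8/3):
  R_A = M₀/L = 13/8 kN
  R_B = -M₀/L = -13/8 kN
Load 3 — uniform load w=-12 kN/m over full span:
  R_A = wL/2 = (-12)·8/2 = -48 kN
  R_B = wL/2 = (-12)·8/2 = -48 kN
Load 4 — applied couple M₀=-14 kN·m at a=8/3 m (b=L-a=16/3):
  R_A = M₀/L = (-14)/8 = -7/4 kN
  R_B = -M₀/L = -(-14)/8 = 7/4 kN
Superposition: R_A = -413/8 kN, R_B = -411/8 kN

R_A = -413/8 kN, R_B = -411/8 kN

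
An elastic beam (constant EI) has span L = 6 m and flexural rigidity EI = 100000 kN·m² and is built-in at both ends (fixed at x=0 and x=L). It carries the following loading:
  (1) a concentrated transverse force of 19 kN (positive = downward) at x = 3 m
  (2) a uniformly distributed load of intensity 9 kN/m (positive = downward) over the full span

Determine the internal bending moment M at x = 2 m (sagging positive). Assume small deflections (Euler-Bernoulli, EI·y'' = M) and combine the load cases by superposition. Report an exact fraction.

Load 1 — point force P=19 kN at a=3 m (b=L-a=3):
  M_1 = Pb²(3a+b)x/L³ - Pab²/L²  [x≤a] = 19·3²·(3·3+3)·2/6³ - 19·3·3²/6² = 19/4 kN·m
Load 2 — uniform load w=9 kN/m over full span:
  M_2 = wLx/2 - wL²/12 - wx²/2 = 9·6·2/2 - 9·6²/12 - 9·2²/2 = 9 kN·m
Superposition: M = Σ M_i = 55/4 kN·m ≈ 13.750000 kN·m

M(2) = 55/4 kN·m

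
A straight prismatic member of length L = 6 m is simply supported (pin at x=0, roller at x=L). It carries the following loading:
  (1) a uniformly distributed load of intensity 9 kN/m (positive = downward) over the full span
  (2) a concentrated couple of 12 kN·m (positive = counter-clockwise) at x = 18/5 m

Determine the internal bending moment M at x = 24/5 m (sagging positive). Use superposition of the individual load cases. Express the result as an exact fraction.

Load 1 — uniform load w=9 kN/m over full span:
  M_1 = wx(L-x)/2 = 9·(24/5)·(6-(24/5))/2 = 648/25 kN·m
Load 2 — applied couple M₀=12 kN·m at a=18/5 m (b=L-a=12/5):
  M_2 = M₀x/L - M₀  [x>a] = 12·(24/5)/6 - 12 = -12/5 kN·m
Superposition: M = Σ M_i = 588/25 kN·m ≈ 23.520000 kN·m

M(24/5) = 588/25 kN·m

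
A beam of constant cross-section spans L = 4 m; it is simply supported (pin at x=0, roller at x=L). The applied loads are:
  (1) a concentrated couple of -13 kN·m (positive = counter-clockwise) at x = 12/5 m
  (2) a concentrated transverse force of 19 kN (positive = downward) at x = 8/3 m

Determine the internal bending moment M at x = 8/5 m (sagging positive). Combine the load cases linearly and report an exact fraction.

M(8/5) = 74/15 kN·m

Load 1 — applied couple M₀=-13 kN·m at a=12/5 m (b=L-a=8/5):
  M_1 = M₀x/L  [x≤a] = (-13)·(8/5)/4 = -26/5 kN·m
Load 2 — point force P=19 kN at a=8/3 m (b=L-a=4/3):
  M_2 = Pbx/L  [x≤a] = 19·(4/3)·(8/5)/4 = 152/15 kN·m
Superposition: M = Σ M_i = 74/15 kN·m ≈ 4.933333 kN·m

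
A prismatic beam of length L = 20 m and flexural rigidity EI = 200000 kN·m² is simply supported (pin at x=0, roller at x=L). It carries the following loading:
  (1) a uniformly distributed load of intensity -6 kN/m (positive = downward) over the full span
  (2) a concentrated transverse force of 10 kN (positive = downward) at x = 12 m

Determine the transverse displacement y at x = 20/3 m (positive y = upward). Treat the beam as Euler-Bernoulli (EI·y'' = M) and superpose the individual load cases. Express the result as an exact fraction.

y(20/3) = 2422/50625 m

Load 1 — uniform load w=-6 kN/m over full span:
  y_1 = -wx(L³-2Lx²+x³)/(24EI) = -(-6)·(20/3)·(20³-2·20·(20/3)²+(20/3)³)/(24·200000) = 22/405 m
Load 2 — point force P=10 kN at a=12 m (b=L-a=8):
  y_2 = -Pbx(L²-b²-x²)/(6LEI)  [x≤a] = -10·8·(20/3)·(20²-8²-(20/3)²)/(6·20·200000) = -328/50625 m
Superposition: y = Σ y_i = 2422/50625 m ≈ 0.047842 m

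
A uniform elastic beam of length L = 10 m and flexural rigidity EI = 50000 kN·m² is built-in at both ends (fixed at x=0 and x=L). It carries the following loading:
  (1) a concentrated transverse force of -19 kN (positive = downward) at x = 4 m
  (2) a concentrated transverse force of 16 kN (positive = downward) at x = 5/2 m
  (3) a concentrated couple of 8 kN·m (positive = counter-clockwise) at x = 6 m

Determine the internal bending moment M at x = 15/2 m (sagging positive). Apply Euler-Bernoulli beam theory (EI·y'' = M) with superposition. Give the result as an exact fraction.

M(15/2) = -33/20 kN·m

Load 1 — point force P=-19 kN at a=4 m (b=L-a=6):
  M_1 = Pa²(a+3b)(L-x)/L³ - Pa²b/L²  [x>a] = (-19)·4²·(4+3·6)·(10-(15/2))/10³ - (-19)·4²·6/10² = 38/25 kN·m
Load 2 — point force P=16 kN at a=5/2 m (b=L-a=15/2):
  M_2 = Pa²(a+3b)(L-x)/L³ - Pa²b/L²  [x>a] = 16·(5/2)²·((5/2)+3·(15/2))·(10-(15/2))/10³ - 16·(5/2)²·(15/2)/10² = -5/4 kN·m
Load 3 — applied couple M₀=8 kN·m at a=6 m (b=L-a=4):
  M_3 = R_Ax - M_A - M₀  [x>a] with R_A=144/125, M_A=64/25 = (144/125)·(15/2) - (64/25) - 8 = -48/25 kN·m
Superposition: M = Σ M_i = -33/20 kN·m ≈ -1.650000 kN·m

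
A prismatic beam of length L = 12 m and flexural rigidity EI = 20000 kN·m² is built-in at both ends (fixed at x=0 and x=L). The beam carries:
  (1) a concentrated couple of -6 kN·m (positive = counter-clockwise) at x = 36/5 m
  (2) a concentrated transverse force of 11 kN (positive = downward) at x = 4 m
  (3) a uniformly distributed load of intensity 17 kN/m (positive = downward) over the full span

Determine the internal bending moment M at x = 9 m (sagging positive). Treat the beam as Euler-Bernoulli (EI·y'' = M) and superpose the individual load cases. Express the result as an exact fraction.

M(9) = 11573/450 kN·m

Load 1 — applied couple M₀=-6 kN·m at a=36/5 m (b=L-a=24/5):
  M_1 = R_Ax - M_A - M₀  [x>a] with R_A=-18/25, M_A=-48/25 = (-18/25)·9 - (-48/25) - (-6) = 36/25 kN·m
Load 2 — point force P=11 kN at a=4 m (b=L-a=8):
  M_2 = Pa²(a+3b)(L-x)/L³ - Pa²b/L²  [x>a] = 11·4²·(4+3·8)·(12-9)/12³ - 11·4²·8/12² = -11/9 kN·m
Load 3 — uniform load w=17 kN/m over full span:
  M_3 = wLx/2 - wL²/12 - wx²/2 = 17·12·9/2 - 17·12²/12 - 17·9²/2 = 51/2 kN·m
Superposition: M = Σ M_i = 11573/450 kN·m ≈ 25.717778 kN·m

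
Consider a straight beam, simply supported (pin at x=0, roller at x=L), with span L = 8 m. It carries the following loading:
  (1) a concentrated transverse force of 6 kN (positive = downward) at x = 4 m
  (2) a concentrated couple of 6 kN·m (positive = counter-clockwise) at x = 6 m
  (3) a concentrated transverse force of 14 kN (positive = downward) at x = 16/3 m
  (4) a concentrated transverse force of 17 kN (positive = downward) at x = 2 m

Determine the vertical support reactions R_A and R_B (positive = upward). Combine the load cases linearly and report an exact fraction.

R_A = 127/6 kN, R_B = 95/6 kN

Load 1 — point force P=6 kN at a=4 m (b=L-a=4):
  R_A = Pb/L = 6·4/8 = 3 kN
  R_B = Pa/L = 6·4/8 = 3 kN
Load 2 — applied couple M₀=6 kN·m at a=6 m (b=L-a=2):
  R_A = M₀/L = 6/8 = 3/4 kN
  R_B = -M₀/L = -6/8 = -3/4 kN
Load 3 — point force P=14 kN at a=16/3 m (b=L-a=8/3):
  R_A = Pb/L = 14·(8/3)/8 = 14/3 kN
  R_B = Pa/L = 14·(16/3)/8 = 28/3 kN
Load 4 — point force P=17 kN at a=2 m (b=L-a=6):
  R_A = Pb/L = 17·6/8 = 51/4 kN
  R_B = Pa/L = 17·2/8 = 17/4 kN
Superposition: R_A = 127/6 kN, R_B = 95/6 kN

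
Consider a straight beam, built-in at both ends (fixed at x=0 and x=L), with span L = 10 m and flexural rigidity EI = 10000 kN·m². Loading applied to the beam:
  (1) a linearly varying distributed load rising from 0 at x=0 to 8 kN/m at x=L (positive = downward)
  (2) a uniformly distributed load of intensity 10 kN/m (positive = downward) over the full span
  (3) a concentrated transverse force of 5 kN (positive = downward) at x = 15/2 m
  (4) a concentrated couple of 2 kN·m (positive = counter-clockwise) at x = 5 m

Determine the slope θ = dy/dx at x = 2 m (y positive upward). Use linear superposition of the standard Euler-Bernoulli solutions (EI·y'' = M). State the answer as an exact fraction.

Load 1 — triangular load w₀=8 kN/m (0→w₀ over full span):
  θ_1 = -w₀(2x(L-x)(L-2x)(x+2L)+x²(L-x)²)/(120LEI) = -8·(2·2·(10-2)·(10-2·2)·(2+2·10)+2²·(10-2)²)/(120·10·10000) = -28/9375 rad
Load 2 — uniform load w=10 kN/m over full span:
  θ_2 = -wx(L-x)(L-2x)/(12EI) = -10·2·(10-2)·(10-2·2)/(12·10000) = -1/125 rad
Load 3 — point force P=5 kN at a=15/2 m (b=L-a=5/2):
  θ_3 = -Pb²x(2aL-(3a+b)x)/(2L³EI)  [x≤a] = -5·(5/2)²·2·(2·(15/2)·10-(3·(15/2)+(5/2))·2)/(2·10³·10000) = -1/3200 rad
Load 4 — applied couple M₀=2 kN·m at a=5 m (b=L-a=5):
  θ_4 = (R_Ax²/2 - M_Ax)/EI  [x≤a] with R_A=3/10, M_A=1/2 = ((3/10)·2²/2 - (1/2)·2)/10000 = -1/25000 rad
Superposition: θ = Σ θ_i = -13607/1200000 rad ≈ -0.011339 rad

θ(2) = -13607/1200000 rad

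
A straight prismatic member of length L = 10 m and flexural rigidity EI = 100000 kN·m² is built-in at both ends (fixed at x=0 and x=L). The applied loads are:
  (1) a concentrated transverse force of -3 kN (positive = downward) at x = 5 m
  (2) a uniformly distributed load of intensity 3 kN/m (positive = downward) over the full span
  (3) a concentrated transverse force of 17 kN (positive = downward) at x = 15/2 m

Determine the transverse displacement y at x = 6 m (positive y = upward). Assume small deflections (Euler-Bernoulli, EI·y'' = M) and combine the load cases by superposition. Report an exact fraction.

y(6) = -1693/1600000 m

Load 1 — point force P=-3 kN at a=5 m (b=L-a=5):
  y_1 = -Pa²(L-x)²(3bL-(3b+a)(L-x))/(6L³EI)  [x>a] = -(-3)·5²·(10-6)²·(3·5·10-(3·5+5)·(10-6))/(6·10³·100000) = 7/50000 m
Load 2 — uniform load w=3 kN/m over full span:
  y_2 = -wx²(L-x)²/(24EI) = -3·6²·(10-6)²/(24·100000) = -9/12500 m
Load 3 — point force P=17 kN at a=15/2 m (b=L-a=5/2):
  y_3 = -Pb²x²(3aL-(3a+b)x)/(6L³EI)  [x≤a] = -17·(5/2)²·6²·(3·(15/2)·10-(3·(15/2)+(5/2))·6)/(6·10³·100000) = -153/320000 m
Superposition: y = Σ y_i = -1693/1600000 m ≈ -0.001058 m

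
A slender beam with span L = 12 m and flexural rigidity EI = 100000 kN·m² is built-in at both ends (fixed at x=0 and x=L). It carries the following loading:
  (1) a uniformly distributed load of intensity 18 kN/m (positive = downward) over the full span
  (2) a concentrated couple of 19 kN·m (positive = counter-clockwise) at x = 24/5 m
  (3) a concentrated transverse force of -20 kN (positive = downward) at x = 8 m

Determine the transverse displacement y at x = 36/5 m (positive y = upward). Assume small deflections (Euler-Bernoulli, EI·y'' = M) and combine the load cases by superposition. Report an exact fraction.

y(36/5) = -71244/9765625 m

Load 1 — uniform load w=18 kN/m over full span:
  y_1 = -wx²(L-x)²/(24EI) = -18·(36/5)²·(12-(36/5))²/(24·100000) = -17496/1953125 m
Load 2 — applied couple M₀=19 kN·m at a=24/5 m (b=L-a=36/5):
  y_2 = (R_Ax³/6 - M_Ax²/2 - M₀(x-a)²/2)/EI  [x>a] with R_A=57/25, M_A=57/25 = ((57/25)·(36/5)³/6 - (57/25)·(36/5)²/2 - 19·((36/5)-(24/5))²/2)/100000 = 2736/9765625 m
Load 3 — point force P=-20 kN at a=8 m (b=L-a=4):
  y_3 = -Pb²x²(3aL-(3a+b)x)/(6L³EI)  [x≤a] = -(-20)·4²·(36/5)²·(3·8·12-(3·8+4)·(36/5))/(6·12³·100000) = 108/78125 m
Superposition: y = Σ y_i = -71244/9765625 m ≈ -0.007295 m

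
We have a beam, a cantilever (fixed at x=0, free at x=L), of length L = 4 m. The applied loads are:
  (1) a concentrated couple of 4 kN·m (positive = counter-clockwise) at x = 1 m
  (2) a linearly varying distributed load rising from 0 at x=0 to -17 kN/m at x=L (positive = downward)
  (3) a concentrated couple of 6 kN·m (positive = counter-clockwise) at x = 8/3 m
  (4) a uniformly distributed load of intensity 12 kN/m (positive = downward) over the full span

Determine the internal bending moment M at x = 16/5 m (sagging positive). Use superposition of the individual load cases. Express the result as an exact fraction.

M(16/5) = 464/375 kN·m

Load 1 — applied couple M₀=4 kN·m at a=1 m (b=L-a=3):
  M_1 = 0  [x>a] = 0 kN·m
Load 2 — triangular load w₀=-17 kN/m (0→w₀ over full span):
  M_2 = w₀Lx/2 - w₀L²/3 - w₀x³/(6L) = (-17)·4·(16/5)/2 - (-17)·4²/3 - (-17)·(16/5)³/(6·4) = 1904/375 kN·m
Load 3 — applied couple M₀=6 kN·m at a=8/3 m (b=L-a=4/3):
  M_3 = 0  [x>a] = 0 kN·m
Load 4 — uniform load w=12 kN/m over full span:
  M_4 = -w(L-x)²/2 = -12·(4-(16/5))²/2 = -96/25 kN·m
Superposition: M = Σ M_i = 464/375 kN·m ≈ 1.237333 kN·m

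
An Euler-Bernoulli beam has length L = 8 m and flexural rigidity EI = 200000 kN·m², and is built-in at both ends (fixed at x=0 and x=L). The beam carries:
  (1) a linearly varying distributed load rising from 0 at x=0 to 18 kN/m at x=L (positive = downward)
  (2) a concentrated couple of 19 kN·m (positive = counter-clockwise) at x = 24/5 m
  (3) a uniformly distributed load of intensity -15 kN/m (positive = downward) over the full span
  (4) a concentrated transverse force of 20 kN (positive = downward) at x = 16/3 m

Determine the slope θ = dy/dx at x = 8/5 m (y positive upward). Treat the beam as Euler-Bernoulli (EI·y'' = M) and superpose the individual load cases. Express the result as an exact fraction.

Load 1 — triangular load w₀=18 kN/m (0→w₀ over full span):
  θ_1 = -w₀(2x(L-x)(L-2x)(x+2L)+x²(L-x)²)/(120LEI) = -18·(2·(8/5)·(8-(8/5))·(8-2·(8/5))·((8/5)+2·8)+(8/5)²·(8-(8/5))²)/(120·8·200000) = -336/1953125 rad
Load 2 — applied couple M₀=19 kN·m at a=24/5 m (b=L-a=16/5):
  θ_2 = (R_Ax²/2 - M_Ax)/EI  [x≤a] with R_A=171/50, M_A=152/25 = ((171/50)·(8/5)²/2 - (152/25)·(8/5))/200000 = -209/7812500 rad
Load 3 — uniform load w=-15 kN/m over full span:
  θ_3 = -wx(L-x)(L-2x)/(12EI) = -(-15)·(8/5)·(8-(8/5))·(8-2·(8/5))/(12·200000) = 24/78125 rad
Load 4 — point force P=20 kN at a=16/3 m (b=L-a=8/3):
  θ_4 = -Pb²x(2aL-(3a+b)x)/(2L³EI)  [x≤a] = -20·(8/3)²·(8/5)·(2·(16/3)·8-(3·(16/3)+(8/3))·(8/5))/(2·8³·200000) = -26/421875 rad
Superposition: θ = Σ θ_i = 9869/210937500 rad ≈ 0.000047 rad

θ(8/5) = 9869/210937500 rad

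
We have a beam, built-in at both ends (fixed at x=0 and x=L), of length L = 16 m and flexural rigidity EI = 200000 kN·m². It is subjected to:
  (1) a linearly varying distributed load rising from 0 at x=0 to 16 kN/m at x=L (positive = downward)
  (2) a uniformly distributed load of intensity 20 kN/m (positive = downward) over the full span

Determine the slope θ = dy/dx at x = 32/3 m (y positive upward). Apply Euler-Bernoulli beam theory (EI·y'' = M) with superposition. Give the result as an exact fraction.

Load 1 — triangular load w₀=16 kN/m (0→w₀ over full span):
  θ_1 = -w₀(2x(L-x)(L-2x)(x+2L)+x²(L-x)²)/(120LEI) = -16·(2·(32/3)·(16-(32/3))·(16-2·(32/3))·((32/3)+2·16)+(32/3)²·(16-(32/3))²)/(120·16·200000) = 3584/3796875 rad
Load 2 — uniform load w=20 kN/m over full span:
  θ_2 = -wx(L-x)(L-2x)/(12EI) = -20·(32/3)·(16-(32/3))·(16-2·(32/3))/(12·200000) = 128/50625 rad
Superposition: θ = Σ θ_i = 13184/3796875 rad ≈ 0.003472 rad

θ(32/3) = 13184/3796875 rad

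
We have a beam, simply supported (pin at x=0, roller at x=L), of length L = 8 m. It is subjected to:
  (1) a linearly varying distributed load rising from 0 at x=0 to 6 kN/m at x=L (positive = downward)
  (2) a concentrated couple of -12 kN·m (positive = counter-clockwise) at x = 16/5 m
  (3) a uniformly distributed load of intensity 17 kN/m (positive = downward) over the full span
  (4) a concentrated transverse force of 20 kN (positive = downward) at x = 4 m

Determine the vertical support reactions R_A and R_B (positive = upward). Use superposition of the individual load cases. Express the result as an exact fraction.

Load 1 — triangular load w₀=6 kN/m (0→w₀ over full span):
  R_A = w₀L/6 = 6·8/6 = 8 kN
  R_B = w₀L/3 = 6·8/3 = 16 kN
Load 2 — applied couple M₀=-12 kN·m at a=16/5 m (b=L-a=24/5):
  R_A = M₀/L = (-12)/8 = -3/2 kN
  R_B = -M₀/L = -(-12)/8 = 3/2 kN
Load 3 — uniform load w=17 kN/m over full span:
  R_A = wL/2 = 17·8/2 = 68 kN
  R_B = wL/2 = 17·8/2 = 68 kN
Load 4 — point force P=20 kN at a=4 m (b=L-a=4):
  R_A = Pb/L = 20·4/8 = 10 kN
  R_B = Pa/L = 20·4/8 = 10 kN
Superposition: R_A = 169/2 kN, R_B = 191/2 kN

R_A = 169/2 kN, R_B = 191/2 kN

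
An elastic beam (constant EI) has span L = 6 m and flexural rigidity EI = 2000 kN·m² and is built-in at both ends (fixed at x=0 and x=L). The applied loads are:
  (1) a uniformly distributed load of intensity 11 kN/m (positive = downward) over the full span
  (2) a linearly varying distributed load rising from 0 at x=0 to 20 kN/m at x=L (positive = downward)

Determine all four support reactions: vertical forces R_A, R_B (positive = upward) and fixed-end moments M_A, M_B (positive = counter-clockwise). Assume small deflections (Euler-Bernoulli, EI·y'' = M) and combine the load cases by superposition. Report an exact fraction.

R_A = 51 kN, M_A = 57 kN·m, R_B = 75 kN, M_B = -69 kN·m

Load 1 — uniform load w=11 kN/m over full span:
  R_A = wL/2 = 11·6/2 = 33 kN
  M_A = wL²/12 = 11·6²/12 = 33 kN·m
  R_B = wL/2 = 11·6/2 = 33 kN
  M_B = -wL²/12 = -11·6²/12 = -33 kN·m
Load 2 — triangular load w₀=20 kN/m (0→w₀ over full span):
  R_A = 3w₀L/20 = 3·20·6/20 = 18 kN
  M_A = w₀L²/30 = 20·6²/30 = 24 kN·m
  R_B = 7w₀L/20 = 7·20·6/20 = 42 kN
  M_B = -w₀L²/20 = -20·6²/20 = -36 kN·m
Superposition: R_A = 51 kN, M_A = 57 kN·m, R_B = 75 kN, M_B = -69 kN·m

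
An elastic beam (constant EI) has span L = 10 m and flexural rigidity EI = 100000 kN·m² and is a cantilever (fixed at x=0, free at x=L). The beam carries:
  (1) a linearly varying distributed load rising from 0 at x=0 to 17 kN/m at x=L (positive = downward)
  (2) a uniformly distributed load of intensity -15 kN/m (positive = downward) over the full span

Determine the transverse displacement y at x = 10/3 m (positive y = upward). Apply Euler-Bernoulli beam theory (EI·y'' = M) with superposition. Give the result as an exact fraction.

y(10/3) = 251/36450 m

Load 1 — triangular load w₀=17 kN/m (0→w₀ over full span):
  y_1 = (w₀Lx³/12-w₀L²x²/6-w₀x⁵/(120L))/EI = (17·10·(10/3)³/12-17·10²·(10/3)²/6-17·(10/3)⁵/(120·10))/100000 = -7667/291600 m
Load 2 — uniform load w=-15 kN/m over full span:
  y_2 = -wx²(x²-4Lx+6L²)/(24EI) = -(-15)·(10/3)²·((10/3)²-4·10·(10/3)+6·10²)/(24·100000) = 43/1296 m
Superposition: y = Σ y_i = 251/36450 m ≈ 0.006886 m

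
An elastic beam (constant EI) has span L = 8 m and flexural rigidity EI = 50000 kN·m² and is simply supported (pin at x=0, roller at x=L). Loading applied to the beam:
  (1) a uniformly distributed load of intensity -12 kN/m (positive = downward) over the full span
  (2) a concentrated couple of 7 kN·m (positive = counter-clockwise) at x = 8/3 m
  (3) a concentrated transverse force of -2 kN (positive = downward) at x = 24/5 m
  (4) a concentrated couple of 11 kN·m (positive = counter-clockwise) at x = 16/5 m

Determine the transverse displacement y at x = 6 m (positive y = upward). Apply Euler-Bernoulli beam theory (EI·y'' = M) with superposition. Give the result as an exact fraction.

y(6) = 557417/56250000 m

Load 1 — uniform load w=-12 kN/m over full span:
  y_1 = -wx(L³-2Lx²+x³)/(24EI) = -(-12)·6·(8³-2·8·6²+6³)/(24·50000) = 57/6250 m
Load 2 — applied couple M₀=7 kN·m at a=8/3 m (b=L-a=16/3):
  y_2 = (M₀x³/(6L)-M₀(x-a)²/2+C₁x)/EI  [x>a] with C₁=M₀(3b²-L²)/(6L)=28/9 = (7·6³/(6·8)-7·(6-(8/3))²/2+(28/9)·6)/50000 = 203/900000 m
Load 3 — point force P=-2 kN at a=24/5 m (b=L-a=16/5):
  y_3 = -Pa(L-x)(2Lx-a²-x²)/(6LEI)  [x>a] = -(-2)·(24/5)·(8-6)·(2·8·6-(24/5)²-6²)/(6·8·50000) = 231/781250 m
Load 4 — applied couple M₀=11 kN·m at a=16/5 m (b=L-a=24/5):
  y_4 = (M₀x³/(6L)-M₀(x-a)²/2+C₁x)/EI  [x>a] with C₁=M₀(3b²-L²)/(6L)=88/75 = (11·6³/(6·8)-11·(6-(16/5))²/2+(88/75)·6)/50000 = 671/2500000 m
Superposition: y = Σ y_i = 557417/56250000 m ≈ 0.009910 m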